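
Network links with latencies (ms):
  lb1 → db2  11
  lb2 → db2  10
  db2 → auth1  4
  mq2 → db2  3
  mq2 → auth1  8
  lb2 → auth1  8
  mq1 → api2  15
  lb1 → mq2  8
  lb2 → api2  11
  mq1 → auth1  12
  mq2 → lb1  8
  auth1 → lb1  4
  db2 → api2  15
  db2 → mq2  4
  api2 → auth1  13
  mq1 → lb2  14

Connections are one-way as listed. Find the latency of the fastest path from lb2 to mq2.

14

Some routes from lb2 to mq2:
lb2 → api2 → auth1 → lb1 → mq2: 11 + 13 + 4 + 8 = 36
lb2 → auth1 → lb1 → db2 → mq2: 8 + 4 + 11 + 4 = 27
lb2 → db2 → mq2: 10 + 4 = 14
lb2 → db2 → auth1 → lb1 → mq2: 10 + 4 + 4 + 8 = 26
lb2 → auth1 → lb1 → mq2: 8 + 4 + 8 = 20
The minimum is 14 ms.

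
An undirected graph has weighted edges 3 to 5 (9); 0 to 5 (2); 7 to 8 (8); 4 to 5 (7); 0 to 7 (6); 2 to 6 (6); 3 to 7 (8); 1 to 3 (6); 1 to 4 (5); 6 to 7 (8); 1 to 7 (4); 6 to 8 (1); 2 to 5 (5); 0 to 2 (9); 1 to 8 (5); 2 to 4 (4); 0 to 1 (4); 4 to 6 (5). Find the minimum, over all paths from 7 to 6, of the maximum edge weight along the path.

Some routes from 7 to 6:
7 -> 0 -> 1 -> 8 -> 6: max(6, 4, 5, 1) = 6
7 -> 1 -> 0 -> 5 -> 2 -> 4 -> 6: max(4, 4, 2, 5, 4, 5) = 5
7 -> 1 -> 8 -> 6: max(4, 5, 1) = 5
7 -> 0 -> 1 -> 4 -> 6: max(6, 4, 5, 5) = 6
7 -> 1 -> 4 -> 6: max(4, 5, 5) = 5
The minimum achievable maximum is 5.

5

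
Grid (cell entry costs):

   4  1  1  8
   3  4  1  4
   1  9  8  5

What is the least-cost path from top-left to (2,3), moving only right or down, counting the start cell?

Path [0,0] → [0,1] → [0,2] → [1,2] → [1,3] → [2,3]: 4 + 1 + 1 + 1 + 4 + 5 = 16.
(Top row then right column would cost 23.)

16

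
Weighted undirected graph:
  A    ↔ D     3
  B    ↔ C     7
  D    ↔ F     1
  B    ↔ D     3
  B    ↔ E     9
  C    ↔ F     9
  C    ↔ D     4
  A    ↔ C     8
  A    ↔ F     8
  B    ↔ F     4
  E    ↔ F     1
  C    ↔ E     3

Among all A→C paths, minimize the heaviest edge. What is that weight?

A few of the A→C routes:
A → D → C: max(3, 4) = 4
A → D → B → F → E → C: max(3, 3, 4, 1, 3) = 4
A → D → F → E → C: max(3, 1, 1, 3) = 3
A → D → F → B → C: max(3, 1, 4, 7) = 7
Best route has worst link 3.

3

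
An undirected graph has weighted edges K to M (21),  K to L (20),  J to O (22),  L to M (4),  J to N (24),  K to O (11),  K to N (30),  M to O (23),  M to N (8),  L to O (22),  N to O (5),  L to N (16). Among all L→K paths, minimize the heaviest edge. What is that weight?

11

Some routes from L to K:
L → O → K: max(22, 11) = 22
L → N → M → K: max(16, 8, 21) = 21
L → M → K: max(4, 21) = 21
L → M → N → O → K: max(4, 8, 5, 11) = 11
L → K: max(20) = 20
L → N → O → K: max(16, 5, 11) = 16
The minimum achievable maximum is 11.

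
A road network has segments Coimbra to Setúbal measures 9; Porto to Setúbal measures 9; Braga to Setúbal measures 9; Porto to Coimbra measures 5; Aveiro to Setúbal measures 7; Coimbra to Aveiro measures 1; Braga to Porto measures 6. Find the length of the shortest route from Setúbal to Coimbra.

8

Candidate routes:
Setúbal - Aveiro - Coimbra: 7 + 1 = 8
Setúbal - Porto - Coimbra: 9 + 5 = 14
Setúbal - Coimbra: 9
Setúbal - Braga - Porto - Coimbra: 9 + 6 + 5 = 20
Best route has total 8.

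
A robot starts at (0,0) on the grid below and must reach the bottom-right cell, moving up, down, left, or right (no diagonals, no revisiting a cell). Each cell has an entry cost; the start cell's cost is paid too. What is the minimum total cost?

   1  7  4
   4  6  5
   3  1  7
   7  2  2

13

Best path: r0c0→r1c0→r2c0→r2c1→r3c1→r3c2
Cost: 1 + 4 + 3 + 1 + 2 + 2 = 13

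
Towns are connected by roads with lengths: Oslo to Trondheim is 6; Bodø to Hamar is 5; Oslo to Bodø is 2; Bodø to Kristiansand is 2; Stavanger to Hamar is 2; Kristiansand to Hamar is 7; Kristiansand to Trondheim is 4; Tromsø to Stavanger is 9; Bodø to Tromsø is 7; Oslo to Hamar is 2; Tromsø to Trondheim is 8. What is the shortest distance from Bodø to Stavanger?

6

Some routes from Bodø to Stavanger:
Bodø → Oslo → Hamar → Stavanger: 2 + 2 + 2 = 6
Bodø → Kristiansand → Hamar → Stavanger: 2 + 7 + 2 = 11
Bodø → Hamar → Stavanger: 5 + 2 = 7
The minimum is 6.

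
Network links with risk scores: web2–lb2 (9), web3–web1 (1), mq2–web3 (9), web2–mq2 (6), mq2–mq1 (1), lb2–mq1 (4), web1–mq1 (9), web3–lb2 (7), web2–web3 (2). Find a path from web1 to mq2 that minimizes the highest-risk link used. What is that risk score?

6

Some routes from web1 to mq2:
web1 -> web3 -> lb2 -> mq1 -> mq2: max(1, 7, 4, 1) = 7
web1 -> mq1 -> lb2 -> web3 -> web2 -> mq2: max(9, 4, 7, 2, 6) = 9
web1 -> web3 -> web2 -> mq2: max(1, 2, 6) = 6
The minimum achievable maximum is 6.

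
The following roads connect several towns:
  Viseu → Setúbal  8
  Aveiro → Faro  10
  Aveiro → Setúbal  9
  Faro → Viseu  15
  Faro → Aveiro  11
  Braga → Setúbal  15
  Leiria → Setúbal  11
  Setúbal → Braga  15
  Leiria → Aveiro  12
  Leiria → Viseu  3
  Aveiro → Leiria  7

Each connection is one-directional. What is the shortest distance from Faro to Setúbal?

20

Paths from Faro to Setúbal:
Faro-Aveiro-Setúbal: 11 + 9 = 20
Faro-Viseu-Setúbal: 15 + 8 = 23
Faro-Aveiro-Leiria-Viseu-Setúbal: 11 + 7 + 3 + 8 = 29
Faro-Aveiro-Leiria-Setúbal: 11 + 7 + 11 = 29
Shortest: 20.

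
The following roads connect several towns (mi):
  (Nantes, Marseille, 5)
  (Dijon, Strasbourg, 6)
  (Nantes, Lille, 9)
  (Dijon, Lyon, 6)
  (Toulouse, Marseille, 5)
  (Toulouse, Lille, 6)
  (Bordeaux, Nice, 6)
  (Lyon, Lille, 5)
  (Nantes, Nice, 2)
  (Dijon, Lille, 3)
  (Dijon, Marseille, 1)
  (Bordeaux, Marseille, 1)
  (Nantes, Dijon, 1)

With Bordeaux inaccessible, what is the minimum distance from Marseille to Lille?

A few of the Marseille→Lille routes:
Marseille -> Dijon -> Lille: 1 + 3 = 4
Marseille -> Toulouse -> Lille: 5 + 6 = 11
Marseille -> Dijon -> Nantes -> Lille: 1 + 1 + 9 = 11
Marseille -> Dijon -> Lyon -> Lille: 1 + 6 + 5 = 12
Marseille -> Nantes -> Lille: 5 + 9 = 14
Marseille -> Nantes -> Dijon -> Lille: 5 + 1 + 3 = 9
The minimum is 4 mi.

4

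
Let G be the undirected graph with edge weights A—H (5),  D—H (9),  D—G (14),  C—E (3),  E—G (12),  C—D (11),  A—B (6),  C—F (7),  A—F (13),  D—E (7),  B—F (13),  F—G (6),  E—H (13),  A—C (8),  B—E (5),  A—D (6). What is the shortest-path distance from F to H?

18

Comparing a few candidate routes:
F-B-A-H: 13 + 6 + 5 = 24
F-A-H: 13 + 5 = 18
F-C-E-H: 7 + 3 + 13 = 23
F-C-A-H: 7 + 8 + 5 = 20
Best route has total 18.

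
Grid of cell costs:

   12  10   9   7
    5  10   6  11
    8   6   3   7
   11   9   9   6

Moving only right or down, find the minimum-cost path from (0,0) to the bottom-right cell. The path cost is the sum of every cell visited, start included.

47

Path [0,0]→[1,0]→[2,0]→[2,1]→[2,2]→[2,3]→[3,3]: 12 + 5 + 8 + 6 + 3 + 7 + 6 = 47.
For comparison, the top-then-right route costs 62.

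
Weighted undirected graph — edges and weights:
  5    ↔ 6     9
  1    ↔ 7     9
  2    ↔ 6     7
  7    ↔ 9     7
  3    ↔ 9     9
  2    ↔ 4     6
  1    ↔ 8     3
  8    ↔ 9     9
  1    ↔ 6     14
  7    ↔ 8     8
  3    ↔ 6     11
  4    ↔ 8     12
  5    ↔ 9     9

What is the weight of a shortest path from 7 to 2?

Some routes from 7 to 2:
7 -> 8 -> 1 -> 6 -> 2: 8 + 3 + 14 + 7 = 32
7 -> 1 -> 6 -> 2: 9 + 14 + 7 = 30
7 -> 9 -> 8 -> 4 -> 2: 7 + 9 + 12 + 6 = 34
7 -> 1 -> 8 -> 4 -> 2: 9 + 3 + 12 + 6 = 30
7 -> 8 -> 4 -> 2: 8 + 12 + 6 = 26
7 -> 9 -> 5 -> 6 -> 2: 7 + 9 + 9 + 7 = 32
The minimum is 26.

26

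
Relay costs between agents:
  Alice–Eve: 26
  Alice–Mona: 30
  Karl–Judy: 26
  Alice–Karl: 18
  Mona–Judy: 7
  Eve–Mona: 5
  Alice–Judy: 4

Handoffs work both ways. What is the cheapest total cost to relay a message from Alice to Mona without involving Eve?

Candidate routes:
Alice→Judy→Mona: 4 + 7 = 11
Alice→Karl→Judy→Mona: 18 + 26 + 7 = 51
Alice→Mona: 30
Best route has total 11.

11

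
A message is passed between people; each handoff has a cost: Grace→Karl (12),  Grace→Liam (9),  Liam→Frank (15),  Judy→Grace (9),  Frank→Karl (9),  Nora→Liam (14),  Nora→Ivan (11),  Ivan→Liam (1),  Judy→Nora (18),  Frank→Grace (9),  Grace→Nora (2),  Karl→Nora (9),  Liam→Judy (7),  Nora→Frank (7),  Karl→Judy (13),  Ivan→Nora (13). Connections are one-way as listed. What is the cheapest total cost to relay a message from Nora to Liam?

12

Candidate routes:
Nora→Ivan→Liam: 11 + 1 = 12
Nora→Frank→Karl→Judy→Grace→Liam: 7 + 9 + 13 + 9 + 9 = 47
Nora→Liam: 14
Nora→Frank→Grace→Liam: 7 + 9 + 9 = 25
The minimum is 12.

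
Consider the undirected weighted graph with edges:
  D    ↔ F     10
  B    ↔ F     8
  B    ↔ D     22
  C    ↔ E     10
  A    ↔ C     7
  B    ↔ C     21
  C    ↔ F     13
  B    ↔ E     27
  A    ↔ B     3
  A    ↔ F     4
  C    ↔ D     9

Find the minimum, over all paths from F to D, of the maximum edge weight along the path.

A few of the F→D routes:
F → D: max(10) = 10
F → C → D: max(13, 9) = 13
F → A → C → D: max(4, 7, 9) = 9
F → B → A → C → D: max(8, 3, 7, 9) = 9
F → B → C → D: max(8, 21, 9) = 21
Smallest bottleneck: 9.

9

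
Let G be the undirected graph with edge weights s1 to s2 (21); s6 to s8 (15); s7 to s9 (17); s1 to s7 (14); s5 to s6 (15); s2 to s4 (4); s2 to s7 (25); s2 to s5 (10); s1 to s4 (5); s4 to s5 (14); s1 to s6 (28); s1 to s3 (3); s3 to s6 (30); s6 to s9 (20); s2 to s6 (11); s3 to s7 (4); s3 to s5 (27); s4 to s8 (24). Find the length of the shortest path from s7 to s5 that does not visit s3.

33

Checking several routes:
s7 → s2 → s5: 25 + 10 = 35
s7 → s1 → s4 → s5: 14 + 5 + 14 = 33
s7 → s1 → s4 → s2 → s5: 14 + 5 + 4 + 10 = 33
The minimum is 33.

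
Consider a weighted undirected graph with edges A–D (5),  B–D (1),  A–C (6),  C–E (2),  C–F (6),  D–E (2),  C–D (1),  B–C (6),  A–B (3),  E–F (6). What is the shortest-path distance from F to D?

7

Some routes from F to D:
F-E-C-D: 6 + 2 + 1 = 9
F-E-D: 6 + 2 = 8
F-C-E-D: 6 + 2 + 2 = 10
F-C-D: 6 + 1 = 7
F-E-C-B-D: 6 + 2 + 6 + 1 = 15
F-C-B-D: 6 + 6 + 1 = 13
Best route has total 7.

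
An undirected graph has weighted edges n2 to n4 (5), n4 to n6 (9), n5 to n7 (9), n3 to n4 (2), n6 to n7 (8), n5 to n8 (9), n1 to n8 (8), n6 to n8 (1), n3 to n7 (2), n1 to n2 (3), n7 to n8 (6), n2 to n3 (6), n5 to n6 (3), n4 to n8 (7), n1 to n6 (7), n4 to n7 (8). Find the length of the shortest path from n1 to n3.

Some routes from n1 to n3:
n1→n6→n8→n7→n3: 7 + 1 + 6 + 2 = 16
n1→n2→n4→n3: 3 + 5 + 2 = 10
n1→n2→n3: 3 + 6 = 9
Shortest: 9.

9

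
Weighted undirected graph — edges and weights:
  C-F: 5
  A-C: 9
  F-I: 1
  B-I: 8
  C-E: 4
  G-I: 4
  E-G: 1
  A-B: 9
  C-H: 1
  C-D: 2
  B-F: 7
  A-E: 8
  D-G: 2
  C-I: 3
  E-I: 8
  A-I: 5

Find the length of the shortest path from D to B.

13

Comparing a few candidate routes:
D-C-I-B: 2 + 3 + 8 = 13
D-C-F-B: 2 + 5 + 7 = 14
D-G-I-F-B: 2 + 4 + 1 + 7 = 14
D-C-I-F-B: 2 + 3 + 1 + 7 = 13
D-C-F-I-B: 2 + 5 + 1 + 8 = 16
D-G-I-B: 2 + 4 + 8 = 14
The minimum is 13.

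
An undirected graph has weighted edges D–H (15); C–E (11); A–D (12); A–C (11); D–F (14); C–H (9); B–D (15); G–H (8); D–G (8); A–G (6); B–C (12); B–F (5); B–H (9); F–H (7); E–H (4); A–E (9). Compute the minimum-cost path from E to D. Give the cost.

Some routes from E to D:
E - A - D: 9 + 12 = 21
E - A - G - D: 9 + 6 + 8 = 23
E - H - D: 4 + 15 = 19
E - H - G - D: 4 + 8 + 8 = 20
Best route has total 19.

19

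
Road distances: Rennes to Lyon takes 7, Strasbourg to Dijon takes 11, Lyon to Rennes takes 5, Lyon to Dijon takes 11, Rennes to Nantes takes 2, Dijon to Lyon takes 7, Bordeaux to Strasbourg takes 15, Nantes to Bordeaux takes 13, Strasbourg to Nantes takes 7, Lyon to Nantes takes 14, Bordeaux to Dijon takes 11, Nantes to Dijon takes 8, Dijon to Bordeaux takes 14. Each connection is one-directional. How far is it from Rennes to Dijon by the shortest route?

Comparing a few candidate routes:
Rennes -> Lyon -> Dijon: 7 + 11 = 18
Rennes -> Nantes -> Bordeaux -> Strasbourg -> Dijon: 2 + 13 + 15 + 11 = 41
Rennes -> Lyon -> Nantes -> Dijon: 7 + 14 + 8 = 29
Rennes -> Nantes -> Bordeaux -> Dijon: 2 + 13 + 11 = 26
Rennes -> Nantes -> Dijon: 2 + 8 = 10
Shortest: 10.

10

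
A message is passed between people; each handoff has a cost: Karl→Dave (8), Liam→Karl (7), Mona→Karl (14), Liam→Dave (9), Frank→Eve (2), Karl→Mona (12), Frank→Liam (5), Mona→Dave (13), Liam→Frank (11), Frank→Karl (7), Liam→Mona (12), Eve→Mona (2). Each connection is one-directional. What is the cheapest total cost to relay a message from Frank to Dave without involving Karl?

14

Routes from Frank to Dave avoiding Karl:
Frank→Liam→Mona→Dave: 5 + 12 + 13 = 30
Frank→Eve→Mona→Dave: 2 + 2 + 13 = 17
Frank→Liam→Dave: 5 + 9 = 14
Best route has total 14.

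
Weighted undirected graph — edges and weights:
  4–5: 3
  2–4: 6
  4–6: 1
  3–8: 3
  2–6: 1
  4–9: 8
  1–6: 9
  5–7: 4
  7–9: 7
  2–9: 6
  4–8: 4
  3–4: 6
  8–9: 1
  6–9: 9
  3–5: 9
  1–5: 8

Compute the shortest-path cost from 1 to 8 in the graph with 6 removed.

Comparing a few candidate routes:
1 -> 5 -> 3 -> 8: 8 + 9 + 3 = 20
1 -> 5 -> 4 -> 8: 8 + 3 + 4 = 15
1 -> 5 -> 7 -> 9 -> 8: 8 + 4 + 7 + 1 = 20
Shortest: 15.

15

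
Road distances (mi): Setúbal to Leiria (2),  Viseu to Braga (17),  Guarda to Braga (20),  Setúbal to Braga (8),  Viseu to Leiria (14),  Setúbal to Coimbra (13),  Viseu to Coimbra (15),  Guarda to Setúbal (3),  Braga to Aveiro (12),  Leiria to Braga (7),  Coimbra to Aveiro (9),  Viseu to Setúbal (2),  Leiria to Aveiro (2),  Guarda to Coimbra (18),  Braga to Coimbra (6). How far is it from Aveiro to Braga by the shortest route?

9

Some routes from Aveiro to Braga:
Aveiro→Leiria→Setúbal→Coimbra→Braga: 2 + 2 + 13 + 6 = 23
Aveiro→Leiria→Setúbal→Viseu→Braga: 2 + 2 + 2 + 17 = 23
Aveiro→Leiria→Setúbal→Braga: 2 + 2 + 8 = 12
Aveiro→Coimbra→Braga: 9 + 6 = 15
Aveiro→Braga: 12
Aveiro→Leiria→Braga: 2 + 7 = 9
Best route has total 9 mi.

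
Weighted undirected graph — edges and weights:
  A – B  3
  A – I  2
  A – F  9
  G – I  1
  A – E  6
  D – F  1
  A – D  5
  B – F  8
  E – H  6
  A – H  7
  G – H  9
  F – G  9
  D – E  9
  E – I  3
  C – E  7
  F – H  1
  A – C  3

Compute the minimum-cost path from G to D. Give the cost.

8

Some routes from G to D:
G-F-D: 9 + 1 = 10
G-I-A-D: 1 + 2 + 5 = 8
G-I-E-H-F-D: 1 + 3 + 6 + 1 + 1 = 12
G-I-A-H-F-D: 1 + 2 + 7 + 1 + 1 = 12
G-H-F-D: 9 + 1 + 1 = 11
Shortest: 8.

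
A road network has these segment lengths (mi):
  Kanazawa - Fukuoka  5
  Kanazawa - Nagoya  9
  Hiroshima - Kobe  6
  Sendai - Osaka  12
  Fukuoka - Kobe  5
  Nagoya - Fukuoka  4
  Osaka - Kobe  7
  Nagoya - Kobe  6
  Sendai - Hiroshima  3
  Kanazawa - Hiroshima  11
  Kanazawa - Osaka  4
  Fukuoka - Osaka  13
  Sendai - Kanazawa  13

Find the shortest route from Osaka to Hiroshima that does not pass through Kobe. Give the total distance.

15

Checking several routes:
Osaka→Kanazawa→Sendai→Hiroshima: 4 + 13 + 3 = 20
Osaka→Sendai→Hiroshima: 12 + 3 = 15
Osaka→Kanazawa→Hiroshima: 4 + 11 = 15
Best route has total 15 mi.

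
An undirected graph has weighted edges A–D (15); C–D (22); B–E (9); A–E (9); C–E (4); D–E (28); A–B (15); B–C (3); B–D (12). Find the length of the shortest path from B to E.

Checking several routes:
B - E: 9
B - C - E: 3 + 4 = 7
B - A - E: 15 + 9 = 24
B - D - A - E: 12 + 15 + 9 = 36
B - D - C - E: 12 + 22 + 4 = 38
The minimum is 7.

7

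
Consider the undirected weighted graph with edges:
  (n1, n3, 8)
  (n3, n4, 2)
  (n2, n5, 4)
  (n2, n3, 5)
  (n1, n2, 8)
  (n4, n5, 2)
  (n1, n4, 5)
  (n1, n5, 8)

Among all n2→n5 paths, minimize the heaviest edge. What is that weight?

Comparing a few candidate routes:
n2 -> n1 -> n3 -> n4 -> n5: max(8, 8, 2, 2) = 8
n2 -> n5: max(4) = 4
n2 -> n1 -> n4 -> n5: max(8, 5, 2) = 8
n2 -> n1 -> n5: max(8, 8) = 8
n2 -> n3 -> n4 -> n5: max(5, 2, 2) = 5
Best route has worst link 4.

4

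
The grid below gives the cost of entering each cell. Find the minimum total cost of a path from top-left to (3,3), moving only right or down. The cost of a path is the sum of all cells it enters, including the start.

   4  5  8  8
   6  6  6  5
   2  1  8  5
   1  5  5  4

Cheapest: r0c0 → r1c0 → r2c0 → r2c1 → r3c1 → r3c2 → r3c3
  4 + 6 + 2 + 1 + 5 + 5 + 4 = 27
For comparison, the top-then-right route costs 39.

27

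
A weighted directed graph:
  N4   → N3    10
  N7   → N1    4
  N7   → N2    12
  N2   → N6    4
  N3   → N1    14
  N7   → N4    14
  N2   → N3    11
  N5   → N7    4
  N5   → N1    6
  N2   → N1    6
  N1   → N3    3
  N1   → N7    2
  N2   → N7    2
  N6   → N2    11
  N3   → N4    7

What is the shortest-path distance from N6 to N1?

Paths from N6 to N1:
N6-N2-N7-N4-N3-N1: 11 + 2 + 14 + 10 + 14 = 51
N6-N2-N7-N1: 11 + 2 + 4 = 17
N6-N2-N3-N1: 11 + 11 + 14 = 36
N6-N2-N1: 11 + 6 = 17
The minimum is 17.

17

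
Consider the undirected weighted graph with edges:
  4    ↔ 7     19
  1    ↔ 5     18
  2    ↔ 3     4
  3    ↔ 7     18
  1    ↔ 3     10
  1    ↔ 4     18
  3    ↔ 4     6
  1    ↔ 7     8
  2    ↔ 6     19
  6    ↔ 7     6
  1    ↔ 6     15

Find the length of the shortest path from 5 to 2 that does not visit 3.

Routes from 5 to 2 avoiding 3:
5 - 1 - 6 - 2: 18 + 15 + 19 = 52
5 - 1 - 7 - 6 - 2: 18 + 8 + 6 + 19 = 51
5 - 1 - 4 - 7 - 6 - 2: 18 + 18 + 19 + 6 + 19 = 80
Shortest: 51.

51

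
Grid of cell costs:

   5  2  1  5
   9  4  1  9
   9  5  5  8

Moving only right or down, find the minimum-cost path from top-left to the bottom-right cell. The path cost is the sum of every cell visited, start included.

One optimal route is r0c0→r0c1→r0c2→r1c2→r2c2→r2c3.
Its cost is 5 + 2 + 1 + 1 + 5 + 8 = 22.
(Top row then right column would cost 30.)

22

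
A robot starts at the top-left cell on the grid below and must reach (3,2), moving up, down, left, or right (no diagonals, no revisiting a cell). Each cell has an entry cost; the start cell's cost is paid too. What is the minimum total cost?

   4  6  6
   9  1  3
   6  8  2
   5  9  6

Take r0c0 → r0c1 → r1c1 → r1c2 → r2c2 → r3c2 for a total of 4 + 6 + 1 + 3 + 2 + 6 = 22.

22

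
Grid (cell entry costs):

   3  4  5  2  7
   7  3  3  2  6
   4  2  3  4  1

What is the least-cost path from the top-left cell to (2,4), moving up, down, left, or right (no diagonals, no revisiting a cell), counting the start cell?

20

Take (0,0) → (0,1) → (1,1) → (1,2) → (1,3) → (2,3) → (2,4) for a total of 3 + 4 + 3 + 3 + 2 + 4 + 1 = 20.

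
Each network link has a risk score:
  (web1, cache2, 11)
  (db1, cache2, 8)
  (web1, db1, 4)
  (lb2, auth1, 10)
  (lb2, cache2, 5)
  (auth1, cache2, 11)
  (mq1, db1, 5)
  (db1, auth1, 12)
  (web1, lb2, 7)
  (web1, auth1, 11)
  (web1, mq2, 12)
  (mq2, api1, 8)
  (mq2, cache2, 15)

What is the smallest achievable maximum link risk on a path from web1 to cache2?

7

Some routes from web1 to cache2:
web1 → auth1 → lb2 → cache2: max(11, 10, 5) = 11
web1 → cache2: max(11) = 11
web1 → auth1 → cache2: max(11, 11) = 11
web1 → lb2 → cache2: max(7, 5) = 7
web1 → db1 → cache2: max(4, 8) = 8
The minimum achievable maximum is 7.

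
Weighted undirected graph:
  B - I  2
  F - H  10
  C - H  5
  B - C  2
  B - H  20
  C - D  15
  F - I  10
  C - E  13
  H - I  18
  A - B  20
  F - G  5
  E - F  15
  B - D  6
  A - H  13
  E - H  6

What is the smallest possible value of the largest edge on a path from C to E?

Some routes from C to E:
C→D→B→I→F→E: max(15, 6, 2, 10, 15) = 15
C→B→I→F→E: max(2, 2, 10, 15) = 15
C→D→B→I→F→H→E: max(15, 6, 2, 10, 10, 6) = 15
C→B→I→F→H→E: max(2, 2, 10, 10, 6) = 10
C→H→E: max(5, 6) = 6
C→E: max(13) = 13
Best route has worst link 6.

6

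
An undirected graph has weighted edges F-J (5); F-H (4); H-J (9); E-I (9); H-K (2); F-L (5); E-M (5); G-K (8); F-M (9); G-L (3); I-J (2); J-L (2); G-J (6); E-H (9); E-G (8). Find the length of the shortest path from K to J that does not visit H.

13

A few of the K→J routes:
K→G→E→I→J: 8 + 8 + 9 + 2 = 27
K→G→J: 8 + 6 = 14
K→G→L→F→J: 8 + 3 + 5 + 5 = 21
K→G→L→J: 8 + 3 + 2 = 13
The minimum is 13.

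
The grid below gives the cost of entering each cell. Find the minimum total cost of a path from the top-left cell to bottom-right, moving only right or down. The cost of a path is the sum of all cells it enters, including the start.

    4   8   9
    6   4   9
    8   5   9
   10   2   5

Cheapest: r0c0→r1c0→r1c1→r2c1→r3c1→r3c2
  4 + 6 + 4 + 5 + 2 + 5 = 26
(Top row then right column would cost 44.)

26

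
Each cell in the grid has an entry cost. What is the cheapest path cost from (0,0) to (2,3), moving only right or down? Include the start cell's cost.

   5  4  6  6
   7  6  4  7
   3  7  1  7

27

Best path: (0,0) → (0,1) → (0,2) → (1,2) → (2,2) → (2,3)
Cost: 5 + 4 + 6 + 4 + 1 + 7 = 27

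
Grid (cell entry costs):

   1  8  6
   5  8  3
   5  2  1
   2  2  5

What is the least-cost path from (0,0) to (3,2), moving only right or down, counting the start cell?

19

One optimal route is [0,0] [1,0] [2,0] [2,1] [2,2] [3,2].
Its cost is 1 + 5 + 5 + 2 + 1 + 5 = 19.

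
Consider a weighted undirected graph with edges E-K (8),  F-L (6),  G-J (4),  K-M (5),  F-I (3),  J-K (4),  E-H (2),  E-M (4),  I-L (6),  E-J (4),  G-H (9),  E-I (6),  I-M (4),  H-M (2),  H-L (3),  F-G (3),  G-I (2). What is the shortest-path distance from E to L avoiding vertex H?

Checking several routes:
E -> I -> F -> L: 6 + 3 + 6 = 15
E -> I -> L: 6 + 6 = 12
E -> M -> I -> L: 4 + 4 + 6 = 14
E -> I -> G -> F -> L: 6 + 2 + 3 + 6 = 17
E -> J -> G -> I -> L: 4 + 4 + 2 + 6 = 16
Shortest: 12.

12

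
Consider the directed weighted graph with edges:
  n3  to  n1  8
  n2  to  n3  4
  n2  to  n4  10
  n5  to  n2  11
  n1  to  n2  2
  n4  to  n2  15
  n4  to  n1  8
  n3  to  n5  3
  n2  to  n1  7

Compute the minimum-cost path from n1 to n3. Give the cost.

Paths from n1 to n3:
n1 - n2 - n3: 2 + 4 = 6
Best route has total 6.

6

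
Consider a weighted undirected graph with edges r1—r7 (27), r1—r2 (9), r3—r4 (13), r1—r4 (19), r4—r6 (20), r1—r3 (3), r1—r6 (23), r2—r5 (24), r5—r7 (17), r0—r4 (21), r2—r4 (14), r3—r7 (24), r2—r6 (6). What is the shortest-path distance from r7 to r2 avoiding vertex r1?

Candidate routes:
r7 → r5 → r2: 17 + 24 = 41
r7 → r3 → r4 → r2: 24 + 13 + 14 = 51
r7 → r3 → r4 → r6 → r2: 24 + 13 + 20 + 6 = 63
Best route has total 41.

41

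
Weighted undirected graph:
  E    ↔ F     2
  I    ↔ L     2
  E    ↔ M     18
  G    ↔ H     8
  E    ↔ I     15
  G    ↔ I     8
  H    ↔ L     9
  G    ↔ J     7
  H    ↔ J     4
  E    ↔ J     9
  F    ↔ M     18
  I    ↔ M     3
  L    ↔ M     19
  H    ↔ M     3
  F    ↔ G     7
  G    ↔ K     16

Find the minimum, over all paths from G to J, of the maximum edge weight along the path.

Checking several routes:
G -> F -> E -> J: max(7, 2, 9) = 9
G -> J: max(7) = 7
G -> I -> L -> H -> J: max(8, 2, 9, 4) = 9
G -> I -> M -> H -> J: max(8, 3, 3, 4) = 8
G -> H -> J: max(8, 4) = 8
Smallest bottleneck: 7.

7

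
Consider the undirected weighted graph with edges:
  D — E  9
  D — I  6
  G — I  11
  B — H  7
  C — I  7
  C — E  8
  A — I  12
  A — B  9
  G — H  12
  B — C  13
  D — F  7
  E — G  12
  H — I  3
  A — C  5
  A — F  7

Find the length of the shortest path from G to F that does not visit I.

28

A few of the G→F routes:
G→H→B→C→E→D→F: 12 + 7 + 13 + 8 + 9 + 7 = 56
G→E→C→A→F: 12 + 8 + 5 + 7 = 32
G→E→D→F: 12 + 9 + 7 = 28
G→E→C→B→A→F: 12 + 8 + 13 + 9 + 7 = 49
G→H→B→A→F: 12 + 7 + 9 + 7 = 35
G→H→B→C→A→F: 12 + 7 + 13 + 5 + 7 = 44
The minimum is 28.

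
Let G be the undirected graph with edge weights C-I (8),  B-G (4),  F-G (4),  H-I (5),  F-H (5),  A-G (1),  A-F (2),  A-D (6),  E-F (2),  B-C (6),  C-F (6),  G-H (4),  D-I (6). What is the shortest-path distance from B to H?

Some routes from B to H:
B - G - H: 4 + 4 = 8
B - G - F - H: 4 + 4 + 5 = 13
B - G - A - F - H: 4 + 1 + 2 + 5 = 12
The minimum is 8.

8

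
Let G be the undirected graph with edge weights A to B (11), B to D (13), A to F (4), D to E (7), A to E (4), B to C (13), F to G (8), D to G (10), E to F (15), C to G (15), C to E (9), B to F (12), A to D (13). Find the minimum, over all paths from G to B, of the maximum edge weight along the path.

A few of the G→B routes:
G-D-E-A-B: max(10, 7, 4, 11) = 11
G-F-A-B: max(8, 4, 11) = 11
G-D-E-A-F-B: max(10, 7, 4, 4, 12) = 12
The minimum achievable maximum is 11.

11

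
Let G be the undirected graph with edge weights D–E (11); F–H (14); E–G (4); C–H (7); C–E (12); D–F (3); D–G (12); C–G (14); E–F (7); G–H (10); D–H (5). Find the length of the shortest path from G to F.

Some routes from G to F:
G - D - F: 12 + 3 = 15
G - C - H - D - F: 14 + 7 + 5 + 3 = 29
G - E - F: 4 + 7 = 11
G - E - D - F: 4 + 11 + 3 = 18
G - H - D - F: 10 + 5 + 3 = 18
G - H - F: 10 + 14 = 24
The minimum is 11.

11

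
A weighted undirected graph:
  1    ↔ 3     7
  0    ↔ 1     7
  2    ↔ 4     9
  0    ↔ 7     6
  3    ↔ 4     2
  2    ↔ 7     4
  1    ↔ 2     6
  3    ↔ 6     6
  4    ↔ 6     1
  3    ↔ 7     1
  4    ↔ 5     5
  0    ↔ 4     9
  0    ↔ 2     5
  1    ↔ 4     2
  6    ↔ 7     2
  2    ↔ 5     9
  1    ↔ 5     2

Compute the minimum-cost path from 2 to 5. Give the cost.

8

Some routes from 2 to 5:
2→7→3→4→1→5: 4 + 1 + 2 + 2 + 2 = 11
2→7→6→4→1→5: 4 + 2 + 1 + 2 + 2 = 11
2→7→6→4→5: 4 + 2 + 1 + 5 = 12
2→7→3→4→5: 4 + 1 + 2 + 5 = 12
2→1→5: 6 + 2 = 8
2→5: 9
The minimum is 8.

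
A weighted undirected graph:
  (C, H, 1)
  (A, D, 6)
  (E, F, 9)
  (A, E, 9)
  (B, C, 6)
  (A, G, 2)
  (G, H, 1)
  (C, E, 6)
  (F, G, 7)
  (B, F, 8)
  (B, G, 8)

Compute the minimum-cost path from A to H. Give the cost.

Checking several routes:
A - E - F - G - H: 9 + 9 + 7 + 1 = 26
A - E - C - H: 9 + 6 + 1 = 16
A - G - H: 2 + 1 = 3
A - G - B - C - H: 2 + 8 + 6 + 1 = 17
A - G - F - B - C - H: 2 + 7 + 8 + 6 + 1 = 24
A - G - F - E - C - H: 2 + 7 + 9 + 6 + 1 = 25
The minimum is 3.

3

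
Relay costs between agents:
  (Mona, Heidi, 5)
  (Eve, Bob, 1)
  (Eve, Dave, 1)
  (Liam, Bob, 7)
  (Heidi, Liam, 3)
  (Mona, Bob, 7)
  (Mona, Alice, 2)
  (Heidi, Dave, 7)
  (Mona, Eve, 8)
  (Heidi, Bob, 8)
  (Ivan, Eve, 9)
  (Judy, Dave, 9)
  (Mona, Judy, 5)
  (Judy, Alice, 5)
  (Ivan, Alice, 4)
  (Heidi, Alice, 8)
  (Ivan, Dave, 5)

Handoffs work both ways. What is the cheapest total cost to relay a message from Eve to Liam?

8

Some routes from Eve to Liam:
Eve - Bob - Heidi - Liam: 1 + 8 + 3 = 12
Eve - Bob - Mona - Heidi - Liam: 1 + 7 + 5 + 3 = 16
Eve - Mona - Heidi - Liam: 8 + 5 + 3 = 16
Eve - Dave - Heidi - Liam: 1 + 7 + 3 = 11
Eve - Dave - Ivan - Alice - Mona - Heidi - Liam: 1 + 5 + 4 + 2 + 5 + 3 = 20
Eve - Bob - Liam: 1 + 7 = 8
Best route has total 8.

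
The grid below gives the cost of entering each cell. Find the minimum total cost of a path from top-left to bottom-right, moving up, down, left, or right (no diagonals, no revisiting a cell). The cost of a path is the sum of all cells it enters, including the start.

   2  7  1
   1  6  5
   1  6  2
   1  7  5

17

Best path: r0c0→r1c0→r2c0→r2c1→r2c2→r3c2
Cost: 2 + 1 + 1 + 6 + 2 + 5 = 17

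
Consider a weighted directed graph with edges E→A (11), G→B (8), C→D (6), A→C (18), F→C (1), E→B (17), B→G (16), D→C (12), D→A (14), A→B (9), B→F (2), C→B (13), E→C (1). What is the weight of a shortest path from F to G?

30

Paths from F to G:
F - C - D - A - B - G: 1 + 6 + 14 + 9 + 16 = 46
F - C - B - G: 1 + 13 + 16 = 30
Best route has total 30.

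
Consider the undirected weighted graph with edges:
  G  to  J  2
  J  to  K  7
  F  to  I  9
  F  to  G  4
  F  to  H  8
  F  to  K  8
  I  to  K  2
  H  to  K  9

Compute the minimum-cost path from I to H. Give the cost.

Some routes from I to H:
I -> F -> H: 9 + 8 = 17
I -> K -> H: 2 + 9 = 11
I -> K -> J -> G -> F -> H: 2 + 7 + 2 + 4 + 8 = 23
I -> K -> F -> H: 2 + 8 + 8 = 18
The minimum is 11.

11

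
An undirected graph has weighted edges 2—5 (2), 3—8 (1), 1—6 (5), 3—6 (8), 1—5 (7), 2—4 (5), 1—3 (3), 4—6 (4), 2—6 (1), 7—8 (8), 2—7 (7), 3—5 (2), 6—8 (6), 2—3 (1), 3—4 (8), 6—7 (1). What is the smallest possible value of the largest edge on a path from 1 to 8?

Checking several routes:
1 - 6 - 2 - 5 - 3 - 8: max(5, 1, 2, 2, 1) = 5
1 - 3 - 8: max(3, 1) = 3
1 - 6 - 4 - 2 - 5 - 3 - 8: max(5, 4, 5, 2, 2, 1) = 5
1 - 6 - 4 - 2 - 3 - 8: max(5, 4, 5, 1, 1) = 5
The minimum achievable maximum is 3.

3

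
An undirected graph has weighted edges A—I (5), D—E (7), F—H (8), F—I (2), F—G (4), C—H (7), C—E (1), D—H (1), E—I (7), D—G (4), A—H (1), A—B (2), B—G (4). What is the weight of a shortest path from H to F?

Some routes from H to F:
H -> F: 8
H -> D -> E -> I -> F: 1 + 7 + 7 + 2 = 17
H -> A -> B -> G -> F: 1 + 2 + 4 + 4 = 11
H -> D -> G -> F: 1 + 4 + 4 = 9
H -> A -> I -> F: 1 + 5 + 2 = 8
Shortest: 8.

8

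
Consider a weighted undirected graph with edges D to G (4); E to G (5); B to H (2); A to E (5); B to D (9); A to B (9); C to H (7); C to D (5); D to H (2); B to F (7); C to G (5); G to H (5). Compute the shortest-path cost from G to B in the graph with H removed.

Paths from G to B avoiding H:
G → D → B: 4 + 9 = 13
G → E → A → B: 5 + 5 + 9 = 19
G → C → D → B: 5 + 5 + 9 = 19
Shortest: 13.

13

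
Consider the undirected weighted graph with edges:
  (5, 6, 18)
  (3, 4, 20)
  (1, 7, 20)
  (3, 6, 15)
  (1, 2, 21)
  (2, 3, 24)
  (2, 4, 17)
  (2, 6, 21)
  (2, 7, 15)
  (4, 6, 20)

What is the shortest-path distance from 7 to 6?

Comparing a few candidate routes:
7-2-4-3-6: 15 + 17 + 20 + 15 = 67
7-2-6: 15 + 21 = 36
7-1-2-6: 20 + 21 + 21 = 62
7-2-4-6: 15 + 17 + 20 = 52
7-2-3-6: 15 + 24 + 15 = 54
Shortest: 36.

36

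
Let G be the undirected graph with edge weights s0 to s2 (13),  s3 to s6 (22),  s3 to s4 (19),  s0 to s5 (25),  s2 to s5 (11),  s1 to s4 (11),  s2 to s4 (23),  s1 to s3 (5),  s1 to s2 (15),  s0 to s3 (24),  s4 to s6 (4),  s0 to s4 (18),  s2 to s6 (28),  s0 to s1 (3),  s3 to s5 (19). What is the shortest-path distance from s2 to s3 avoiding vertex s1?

30

Some routes from s2 to s3 avoiding s1:
s2-s4-s6-s3: 23 + 4 + 22 = 49
s2-s5-s3: 11 + 19 = 30
s2-s4-s3: 23 + 19 = 42
s2-s0-s3: 13 + 24 = 37
Best route has total 30.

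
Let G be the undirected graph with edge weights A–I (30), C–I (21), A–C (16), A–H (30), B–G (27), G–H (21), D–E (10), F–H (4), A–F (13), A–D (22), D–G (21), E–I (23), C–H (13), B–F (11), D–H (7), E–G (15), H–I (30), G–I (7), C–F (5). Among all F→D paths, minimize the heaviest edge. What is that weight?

Comparing a few candidate routes:
F-A-C-H-D: max(13, 16, 13, 7) = 16
F-C-H-D: max(5, 13, 7) = 13
F-H-D: max(4, 7) = 7
Best route has worst link 7.

7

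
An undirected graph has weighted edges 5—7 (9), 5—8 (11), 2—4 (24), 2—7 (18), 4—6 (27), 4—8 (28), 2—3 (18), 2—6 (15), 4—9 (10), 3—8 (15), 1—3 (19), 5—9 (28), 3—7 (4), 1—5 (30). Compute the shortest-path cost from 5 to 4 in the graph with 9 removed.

39

A few of the 5→4 routes:
5 -> 8 -> 4: 11 + 28 = 39
5 -> 7 -> 3 -> 8 -> 4: 9 + 4 + 15 + 28 = 56
5 -> 7 -> 2 -> 4: 9 + 18 + 24 = 51
5 -> 7 -> 3 -> 2 -> 4: 9 + 4 + 18 + 24 = 55
Shortest: 39.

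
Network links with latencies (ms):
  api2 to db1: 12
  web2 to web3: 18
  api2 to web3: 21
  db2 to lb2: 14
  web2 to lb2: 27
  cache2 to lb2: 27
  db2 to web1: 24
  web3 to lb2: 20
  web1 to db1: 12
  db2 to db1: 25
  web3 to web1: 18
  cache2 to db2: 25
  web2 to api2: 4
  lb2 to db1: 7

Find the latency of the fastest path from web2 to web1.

Some routes from web2 to web1:
web2-lb2-db1-web1: 27 + 7 + 12 = 46
web2-api2-web3-web1: 4 + 21 + 18 = 43
web2-web3-lb2-db1-web1: 18 + 20 + 7 + 12 = 57
web2-web3-web1: 18 + 18 = 36
web2-api2-db1-web1: 4 + 12 + 12 = 28
Best route has total 28 ms.

28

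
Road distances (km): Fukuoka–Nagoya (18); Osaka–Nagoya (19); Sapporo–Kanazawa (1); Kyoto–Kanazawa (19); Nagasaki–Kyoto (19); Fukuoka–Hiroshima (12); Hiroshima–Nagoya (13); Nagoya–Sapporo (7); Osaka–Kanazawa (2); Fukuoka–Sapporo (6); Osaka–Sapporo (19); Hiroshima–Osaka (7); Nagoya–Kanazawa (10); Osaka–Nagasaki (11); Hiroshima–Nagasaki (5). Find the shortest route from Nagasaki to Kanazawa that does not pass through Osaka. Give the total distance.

24

Some routes from Nagasaki to Kanazawa avoiding Osaka:
Nagasaki→Hiroshima→Nagoya→Sapporo→Kanazawa: 5 + 13 + 7 + 1 = 26
Nagasaki→Hiroshima→Nagoya→Kanazawa: 5 + 13 + 10 = 28
Nagasaki→Kyoto→Kanazawa: 19 + 19 = 38
Nagasaki→Hiroshima→Fukuoka→Nagoya→Sapporo→Kanazawa: 5 + 12 + 18 + 7 + 1 = 43
Nagasaki→Hiroshima→Fukuoka→Sapporo→Kanazawa: 5 + 12 + 6 + 1 = 24
Nagasaki→Hiroshima→Fukuoka→Sapporo→Nagoya→Kanazawa: 5 + 12 + 6 + 7 + 10 = 40
The minimum is 24 km.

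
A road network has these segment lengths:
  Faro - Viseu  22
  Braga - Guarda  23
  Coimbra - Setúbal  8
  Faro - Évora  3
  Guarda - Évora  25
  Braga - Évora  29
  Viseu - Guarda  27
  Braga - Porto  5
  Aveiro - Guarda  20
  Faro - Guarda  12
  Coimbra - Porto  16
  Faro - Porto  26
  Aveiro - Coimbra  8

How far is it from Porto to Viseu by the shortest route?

48

Some routes from Porto to Viseu:
Porto → Faro → Viseu: 26 + 22 = 48
Porto → Braga → Évora → Faro → Viseu: 5 + 29 + 3 + 22 = 59
Porto → Faro → Guarda → Viseu: 26 + 12 + 27 = 65
Porto → Braga → Guarda → Faro → Viseu: 5 + 23 + 12 + 22 = 62
Porto → Braga → Guarda → Viseu: 5 + 23 + 27 = 55
The minimum is 48.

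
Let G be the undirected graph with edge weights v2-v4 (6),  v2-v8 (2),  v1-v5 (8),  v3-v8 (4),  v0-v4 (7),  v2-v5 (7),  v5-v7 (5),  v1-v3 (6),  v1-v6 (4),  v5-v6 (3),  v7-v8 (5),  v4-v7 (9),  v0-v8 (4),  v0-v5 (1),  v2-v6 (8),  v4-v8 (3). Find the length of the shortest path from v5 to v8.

Some routes from v5 to v8:
v5 - v2 - v8: 7 + 2 = 9
v5 - v0 - v8: 1 + 4 = 5
v5 - v7 - v8: 5 + 5 = 10
Best route has total 5.

5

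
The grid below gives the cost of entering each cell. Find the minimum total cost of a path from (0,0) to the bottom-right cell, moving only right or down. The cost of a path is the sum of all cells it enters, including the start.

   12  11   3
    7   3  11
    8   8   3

33

Take (0,0) → (1,0) → (1,1) → (2,1) → (2,2) for a total of 12 + 7 + 3 + 8 + 3 = 33.
(Top row then right column would cost 40.)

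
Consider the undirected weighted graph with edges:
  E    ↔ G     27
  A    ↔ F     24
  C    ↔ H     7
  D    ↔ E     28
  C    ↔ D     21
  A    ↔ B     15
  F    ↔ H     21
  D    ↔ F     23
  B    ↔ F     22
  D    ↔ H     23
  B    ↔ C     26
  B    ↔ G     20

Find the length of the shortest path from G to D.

55

Checking several routes:
G-B-C-D: 20 + 26 + 21 = 67
G-B-F-D: 20 + 22 + 23 = 65
G-E-D: 27 + 28 = 55
The minimum is 55.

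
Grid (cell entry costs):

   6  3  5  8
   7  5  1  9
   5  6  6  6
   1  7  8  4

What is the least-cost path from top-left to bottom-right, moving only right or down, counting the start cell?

31

Best path: (0,0) -> (0,1) -> (0,2) -> (1,2) -> (2,2) -> (2,3) -> (3,3)
Cost: 6 + 3 + 5 + 1 + 6 + 6 + 4 = 31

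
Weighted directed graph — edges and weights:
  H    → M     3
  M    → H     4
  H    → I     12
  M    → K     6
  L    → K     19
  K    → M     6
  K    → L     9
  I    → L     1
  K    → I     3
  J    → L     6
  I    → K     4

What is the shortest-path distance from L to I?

22

Routes from L to I:
L → K → M → H → I: 19 + 6 + 4 + 12 = 41
L → K → I: 19 + 3 = 22
The minimum is 22.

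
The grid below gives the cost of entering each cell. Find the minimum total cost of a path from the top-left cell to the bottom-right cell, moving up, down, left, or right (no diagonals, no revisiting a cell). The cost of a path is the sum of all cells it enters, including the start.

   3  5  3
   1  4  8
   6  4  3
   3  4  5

20

One optimal route is (0,0) (1,0) (1,1) (2,1) (2,2) (3,2).
Its cost is 3 + 1 + 4 + 4 + 3 + 5 = 20.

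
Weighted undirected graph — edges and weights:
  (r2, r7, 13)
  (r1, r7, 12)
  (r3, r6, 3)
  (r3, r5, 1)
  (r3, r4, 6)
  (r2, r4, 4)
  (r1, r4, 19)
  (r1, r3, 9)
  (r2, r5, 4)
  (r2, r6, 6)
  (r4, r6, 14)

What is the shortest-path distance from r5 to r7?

A few of the r5→r7 routes:
r5-r2-r7: 4 + 13 = 17
r5-r3-r1-r7: 1 + 9 + 12 = 22
r5-r3-r6-r2-r7: 1 + 3 + 6 + 13 = 23
Best route has total 17.

17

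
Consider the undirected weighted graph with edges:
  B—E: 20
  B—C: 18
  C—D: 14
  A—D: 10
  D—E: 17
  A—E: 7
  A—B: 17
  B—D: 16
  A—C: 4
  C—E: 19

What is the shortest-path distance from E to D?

17

Comparing a few candidate routes:
E → C → A → D: 19 + 4 + 10 = 33
E → A → C → D: 7 + 4 + 14 = 25
E → A → D: 7 + 10 = 17
E → C → D: 19 + 14 = 33
E → D: 17
The minimum is 17.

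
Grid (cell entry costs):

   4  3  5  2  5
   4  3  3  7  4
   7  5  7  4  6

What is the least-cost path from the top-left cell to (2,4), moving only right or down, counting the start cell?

29

Take [0,0] -> [0,1] -> [0,2] -> [0,3] -> [0,4] -> [1,4] -> [2,4] for a total of 4 + 3 + 5 + 2 + 5 + 4 + 6 = 29.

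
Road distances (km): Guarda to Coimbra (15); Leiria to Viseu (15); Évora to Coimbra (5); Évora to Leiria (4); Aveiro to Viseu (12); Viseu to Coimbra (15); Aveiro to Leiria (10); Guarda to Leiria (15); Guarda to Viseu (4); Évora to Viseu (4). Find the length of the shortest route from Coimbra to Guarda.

Some routes from Coimbra to Guarda:
Coimbra - Évora - Viseu - Guarda: 5 + 4 + 4 = 13
Coimbra - Guarda: 15
Coimbra - Viseu - Guarda: 15 + 4 = 19
Best route has total 13 km.

13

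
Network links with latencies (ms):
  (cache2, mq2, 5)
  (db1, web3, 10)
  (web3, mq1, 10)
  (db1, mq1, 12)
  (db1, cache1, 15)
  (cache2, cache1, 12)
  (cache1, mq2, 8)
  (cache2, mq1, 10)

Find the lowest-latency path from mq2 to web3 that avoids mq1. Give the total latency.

Candidate routes:
mq2 - cache1 - db1 - web3: 8 + 15 + 10 = 33
mq2 - cache2 - cache1 - db1 - web3: 5 + 12 + 15 + 10 = 42
Best route has total 33 ms.

33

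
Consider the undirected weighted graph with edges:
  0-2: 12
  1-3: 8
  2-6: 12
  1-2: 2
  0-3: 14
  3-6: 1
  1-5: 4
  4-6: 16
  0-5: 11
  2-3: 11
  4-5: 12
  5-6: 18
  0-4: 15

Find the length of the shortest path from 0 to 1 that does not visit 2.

Comparing a few candidate routes:
0 → 5 → 6 → 3 → 1: 11 + 18 + 1 + 8 = 38
0 → 5 → 1: 11 + 4 = 15
0 → 4 → 5 → 1: 15 + 12 + 4 = 31
0 → 4 → 6 → 3 → 1: 15 + 16 + 1 + 8 = 40
0 → 3 → 6 → 5 → 1: 14 + 1 + 18 + 4 = 37
0 → 3 → 1: 14 + 8 = 22
Best route has total 15.

15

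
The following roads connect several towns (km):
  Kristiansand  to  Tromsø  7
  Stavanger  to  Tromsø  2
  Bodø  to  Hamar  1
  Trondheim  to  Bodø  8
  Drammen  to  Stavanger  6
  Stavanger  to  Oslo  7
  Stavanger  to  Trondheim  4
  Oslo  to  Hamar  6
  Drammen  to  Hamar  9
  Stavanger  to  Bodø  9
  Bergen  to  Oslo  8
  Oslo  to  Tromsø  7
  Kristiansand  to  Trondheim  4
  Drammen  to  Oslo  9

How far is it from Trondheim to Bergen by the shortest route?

19

Checking several routes:
Trondheim → Bodø → Hamar → Oslo → Bergen: 8 + 1 + 6 + 8 = 23
Trondheim → Stavanger → Tromsø → Oslo → Bergen: 4 + 2 + 7 + 8 = 21
Trondheim → Stavanger → Oslo → Bergen: 4 + 7 + 8 = 19
The minimum is 19 km.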